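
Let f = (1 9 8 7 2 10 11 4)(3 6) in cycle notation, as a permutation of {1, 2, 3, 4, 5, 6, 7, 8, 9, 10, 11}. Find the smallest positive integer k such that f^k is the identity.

8

The disjoint cycles have lengths 8, 2, 1.
The order of f is the least common multiple of its cycle lengths: lcm(8, 2) = 8.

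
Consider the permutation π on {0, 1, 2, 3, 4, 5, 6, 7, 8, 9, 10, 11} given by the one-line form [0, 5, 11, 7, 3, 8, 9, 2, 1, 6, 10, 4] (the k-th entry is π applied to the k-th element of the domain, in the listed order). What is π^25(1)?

Tracing 1 → 5 → … returns to 1 after 3 steps, so 1 lies in a 3-cycle (1 5 8).
On a 3-cycle, π^3 is the identity, so π^25 = π^1 there (25 ≡ 1 mod 3).
Advancing 1 step from 1: 1 → 5.

5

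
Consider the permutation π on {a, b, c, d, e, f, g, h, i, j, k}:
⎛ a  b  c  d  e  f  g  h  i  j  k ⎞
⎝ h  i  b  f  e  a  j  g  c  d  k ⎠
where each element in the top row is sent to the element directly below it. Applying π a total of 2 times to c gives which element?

Tracing c → b → … returns to c after 3 steps, so c lies in a 3-cycle (b i c).
Stepping 2 places around the cycle: c → b → i.

i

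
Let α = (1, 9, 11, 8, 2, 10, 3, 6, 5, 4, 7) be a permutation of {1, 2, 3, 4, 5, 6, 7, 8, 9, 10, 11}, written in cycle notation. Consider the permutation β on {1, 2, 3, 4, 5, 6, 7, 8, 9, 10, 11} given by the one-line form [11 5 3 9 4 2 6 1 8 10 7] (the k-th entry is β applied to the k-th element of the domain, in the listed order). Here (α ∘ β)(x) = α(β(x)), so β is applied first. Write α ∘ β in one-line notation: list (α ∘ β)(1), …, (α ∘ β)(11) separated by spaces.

(α ∘ β)(x) = α(β(x)). Computing each image: α(β(1)) = α(11) = 8, α(β(2)) = α(5) = 4, α(β(3)) = α(3) = 6, α(β(4)) = α(9) = 11, α(β(5)) = α(4) = 7, α(β(6)) = α(2) = 10, α(β(7)) = α(6) = 5, α(β(8)) = α(1) = 9, α(β(9)) = α(8) = 2, α(β(10)) = α(10) = 3, α(β(11)) = α(7) = 1.
Hence α ∘ β = [8 4 6 11 7 10 5 9 2 3 1].

8 4 6 11 7 10 5 9 2 3 1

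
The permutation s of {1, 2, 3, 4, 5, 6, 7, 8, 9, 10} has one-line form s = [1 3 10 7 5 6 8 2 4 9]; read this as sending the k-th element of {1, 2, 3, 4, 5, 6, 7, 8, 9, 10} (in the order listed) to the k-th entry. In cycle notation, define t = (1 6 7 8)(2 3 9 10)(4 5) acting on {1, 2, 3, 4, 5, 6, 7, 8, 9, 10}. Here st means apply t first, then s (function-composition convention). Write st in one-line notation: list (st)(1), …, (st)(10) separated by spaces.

(st)(x) = s(t(x)). Computing each image: s(t(1)) = s(6) = 6, s(t(2)) = s(3) = 10, s(t(3)) = s(9) = 4, s(t(4)) = s(5) = 5, s(t(5)) = s(4) = 7, s(t(6)) = s(7) = 8, s(t(7)) = s(8) = 2, s(t(8)) = s(1) = 1, s(t(9)) = s(10) = 9, s(t(10)) = s(2) = 3.
Hence st = [6 10 4 5 7 8 2 1 9 3].

6 10 4 5 7 8 2 1 9 3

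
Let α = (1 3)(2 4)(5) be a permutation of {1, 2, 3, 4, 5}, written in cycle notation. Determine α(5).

The 1-cycle (5) fixes 5, so α(5) = 5.

5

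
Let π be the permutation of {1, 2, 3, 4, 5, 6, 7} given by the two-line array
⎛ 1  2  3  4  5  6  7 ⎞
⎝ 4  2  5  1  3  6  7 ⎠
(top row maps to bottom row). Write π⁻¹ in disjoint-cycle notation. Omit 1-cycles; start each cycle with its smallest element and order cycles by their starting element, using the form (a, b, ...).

The cycle decomposition of π is (1, 4)(3, 5).
The inverse reverses every cycle; in canonical form, π⁻¹ = (1, 4)(3, 5).

(1, 4)(3, 5)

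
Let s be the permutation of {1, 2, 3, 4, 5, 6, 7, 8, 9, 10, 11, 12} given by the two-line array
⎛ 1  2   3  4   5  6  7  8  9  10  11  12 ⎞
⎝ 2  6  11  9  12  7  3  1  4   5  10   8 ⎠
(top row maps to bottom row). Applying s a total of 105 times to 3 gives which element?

8

Tracing 3 → 11 → … returns to 3 after 10 steps, so 3 lies in a 10-cycle (1, 2, 6, 7, 3, 11, 10, 5, 12, 8).
On a 10-cycle, s^10 is the identity, so s^105 = s^5 there (105 ≡ 5 mod 10).
Stepping 5 places around the cycle: 3 → 11 → 10 → 5 → 12 → 8.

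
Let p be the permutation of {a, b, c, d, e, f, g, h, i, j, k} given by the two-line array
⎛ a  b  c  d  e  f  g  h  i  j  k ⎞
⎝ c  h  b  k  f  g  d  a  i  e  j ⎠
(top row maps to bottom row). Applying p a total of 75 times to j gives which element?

g

Tracing j → e → … returns to j after 6 steps, so j lies in a 6-cycle (d k j e f g).
Powers repeat with period 6 on this cycle, and 75 mod 6 = 3, so p^75(j) = p^3(j).
Stepping 3 places around the cycle: j → e → f → g.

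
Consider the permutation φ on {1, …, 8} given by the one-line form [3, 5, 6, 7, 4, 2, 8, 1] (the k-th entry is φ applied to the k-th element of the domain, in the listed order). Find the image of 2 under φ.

2 is element number 2 of the domain, and entry number 2 of the one-line form is 5, so φ(2) = 5.

5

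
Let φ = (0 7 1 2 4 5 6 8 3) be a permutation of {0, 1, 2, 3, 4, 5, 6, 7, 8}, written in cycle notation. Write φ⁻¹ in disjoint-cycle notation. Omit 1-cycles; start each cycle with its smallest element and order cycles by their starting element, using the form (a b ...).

(0 3 8 6 5 4 2 1 7)

The inverse reverses each cycle.
Reversing each cycle of φ and rotating so the smallest element leads gives (0 3 8 6 5 4 2 1 7).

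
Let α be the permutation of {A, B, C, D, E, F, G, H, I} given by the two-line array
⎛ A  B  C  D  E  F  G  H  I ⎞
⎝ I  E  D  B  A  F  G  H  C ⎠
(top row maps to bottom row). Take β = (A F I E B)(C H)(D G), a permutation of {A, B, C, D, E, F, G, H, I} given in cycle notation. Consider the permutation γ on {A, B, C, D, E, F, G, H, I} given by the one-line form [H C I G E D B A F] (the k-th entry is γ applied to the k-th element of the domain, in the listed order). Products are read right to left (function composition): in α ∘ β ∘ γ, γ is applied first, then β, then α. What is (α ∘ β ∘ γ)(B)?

H

(α ∘ β ∘ γ)(B) = α(β(γ(B))). γ(B) = C, then β(C) = H, then α(H) = H, so the result is H.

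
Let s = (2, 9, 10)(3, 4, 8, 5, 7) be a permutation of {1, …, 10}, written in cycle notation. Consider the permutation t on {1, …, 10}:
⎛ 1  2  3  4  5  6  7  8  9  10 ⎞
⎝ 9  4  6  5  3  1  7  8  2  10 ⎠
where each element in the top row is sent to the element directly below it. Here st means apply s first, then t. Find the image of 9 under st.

s(9) = 10, then t(10) = 10; composing gives (st)(9) = 10.

10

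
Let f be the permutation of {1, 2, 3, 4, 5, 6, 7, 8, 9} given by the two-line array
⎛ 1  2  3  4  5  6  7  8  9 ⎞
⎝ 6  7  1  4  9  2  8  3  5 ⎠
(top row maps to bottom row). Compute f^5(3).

Tracing 3 → 1 → … returns to 3 after 6 steps, so 3 lies in a 6-cycle (1, 6, 2, 7, 8, 3).
Advancing 5 steps from 3: 3 → 1 → 6 → 2 → 7 → 8.

8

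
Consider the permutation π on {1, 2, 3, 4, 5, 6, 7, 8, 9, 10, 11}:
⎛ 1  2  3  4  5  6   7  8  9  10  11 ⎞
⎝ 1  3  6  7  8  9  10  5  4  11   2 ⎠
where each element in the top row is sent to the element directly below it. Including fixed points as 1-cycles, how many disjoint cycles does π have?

The cycle decomposition is (1)(2, 3, 6, 9, 4, 7, 10, 11)(5, 8), which has 3 cycles (counting 1-cycles).

3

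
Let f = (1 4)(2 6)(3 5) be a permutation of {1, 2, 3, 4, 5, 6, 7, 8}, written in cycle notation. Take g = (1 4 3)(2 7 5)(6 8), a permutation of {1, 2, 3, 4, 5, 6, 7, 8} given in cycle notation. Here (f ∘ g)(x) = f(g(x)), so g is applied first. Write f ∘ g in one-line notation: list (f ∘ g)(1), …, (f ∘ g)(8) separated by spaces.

(f ∘ g)(x) = f(g(x)). Computing each image: f(g(1)) = f(4) = 1, f(g(2)) = f(7) = 7, f(g(3)) = f(1) = 4, f(g(4)) = f(3) = 5, f(g(5)) = f(2) = 6, f(g(6)) = f(8) = 8, f(g(7)) = f(5) = 3, f(g(8)) = f(6) = 2.
Hence f ∘ g = [1 7 4 5 6 8 3 2].

1 7 4 5 6 8 3 2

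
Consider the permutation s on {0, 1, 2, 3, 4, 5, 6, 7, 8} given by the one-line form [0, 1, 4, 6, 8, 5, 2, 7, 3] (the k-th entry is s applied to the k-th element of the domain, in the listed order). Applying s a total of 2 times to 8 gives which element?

Tracing 8 → 3 → … returns to 8 after 5 steps, so 8 lies in a 5-cycle (2, 4, 8, 3, 6).
Stepping 2 places around the cycle: 8 → 3 → 6.

6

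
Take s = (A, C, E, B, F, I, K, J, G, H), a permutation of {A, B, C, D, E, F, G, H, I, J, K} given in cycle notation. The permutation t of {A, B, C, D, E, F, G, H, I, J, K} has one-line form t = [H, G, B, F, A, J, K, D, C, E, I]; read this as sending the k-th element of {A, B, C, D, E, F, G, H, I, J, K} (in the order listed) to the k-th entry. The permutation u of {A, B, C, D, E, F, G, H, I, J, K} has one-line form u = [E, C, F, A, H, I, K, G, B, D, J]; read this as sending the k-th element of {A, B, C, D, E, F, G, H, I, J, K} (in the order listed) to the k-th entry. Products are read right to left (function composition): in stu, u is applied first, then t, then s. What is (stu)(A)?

Chase A: u(A) = E; t(E) = A; s(A) = C. Hence (stu)(A) = C.

C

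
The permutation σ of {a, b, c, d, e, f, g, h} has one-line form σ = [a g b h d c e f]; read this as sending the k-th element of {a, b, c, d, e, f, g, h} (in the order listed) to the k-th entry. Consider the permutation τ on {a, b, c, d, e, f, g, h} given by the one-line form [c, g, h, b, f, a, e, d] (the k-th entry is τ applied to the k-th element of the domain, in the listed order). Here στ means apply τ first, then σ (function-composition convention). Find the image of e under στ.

c

τ(e) = f, then σ(f) = c; composing gives (στ)(e) = c.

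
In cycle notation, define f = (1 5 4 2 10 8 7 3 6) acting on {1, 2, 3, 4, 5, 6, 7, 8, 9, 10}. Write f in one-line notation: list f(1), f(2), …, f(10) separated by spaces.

5 10 6 2 4 1 3 7 9 8

Image by image: 1↦5, 2↦10, 3↦6, 4↦2, 5↦4, 6↦1, 7↦3, 8↦7, 9↦9, 10↦8.
So the one-line form is 5 10 6 2 4 1 3 7 9 8.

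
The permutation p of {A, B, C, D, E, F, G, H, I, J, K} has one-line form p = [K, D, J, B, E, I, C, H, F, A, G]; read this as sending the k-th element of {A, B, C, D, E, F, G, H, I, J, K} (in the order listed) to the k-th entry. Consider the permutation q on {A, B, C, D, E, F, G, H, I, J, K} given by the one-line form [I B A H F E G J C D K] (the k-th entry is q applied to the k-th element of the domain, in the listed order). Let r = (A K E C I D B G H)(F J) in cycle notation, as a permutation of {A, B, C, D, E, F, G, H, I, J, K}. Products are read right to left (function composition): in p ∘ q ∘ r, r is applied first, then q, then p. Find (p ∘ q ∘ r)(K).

Chase K: r(K) = E; q(E) = F; p(F) = I. Hence (p ∘ q ∘ r)(K) = I.

I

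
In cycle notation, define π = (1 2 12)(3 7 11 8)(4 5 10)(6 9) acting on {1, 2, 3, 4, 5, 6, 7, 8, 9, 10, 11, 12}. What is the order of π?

12

The cycle type of π is (4, 3, 3, 2).
The order is lcm(4, 3, 3, 2) = 12.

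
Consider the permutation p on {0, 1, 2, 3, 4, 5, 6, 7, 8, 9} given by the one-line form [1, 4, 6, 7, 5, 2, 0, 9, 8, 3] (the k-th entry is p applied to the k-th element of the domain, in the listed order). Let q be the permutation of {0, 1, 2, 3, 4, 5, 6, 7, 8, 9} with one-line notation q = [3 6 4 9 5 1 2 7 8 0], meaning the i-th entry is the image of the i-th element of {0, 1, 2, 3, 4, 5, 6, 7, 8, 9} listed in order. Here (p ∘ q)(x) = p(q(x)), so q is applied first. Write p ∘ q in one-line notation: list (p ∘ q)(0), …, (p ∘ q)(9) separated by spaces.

(p ∘ q)(x) = p(q(x)). Computing each image: p(q(0)) = p(3) = 7, p(q(1)) = p(6) = 0, p(q(2)) = p(4) = 5, p(q(3)) = p(9) = 3, p(q(4)) = p(5) = 2, p(q(5)) = p(1) = 4, p(q(6)) = p(2) = 6, p(q(7)) = p(7) = 9, p(q(8)) = p(8) = 8, p(q(9)) = p(0) = 1.
Hence p ∘ q = [7 0 5 3 2 4 6 9 8 1].

7 0 5 3 2 4 6 9 8 1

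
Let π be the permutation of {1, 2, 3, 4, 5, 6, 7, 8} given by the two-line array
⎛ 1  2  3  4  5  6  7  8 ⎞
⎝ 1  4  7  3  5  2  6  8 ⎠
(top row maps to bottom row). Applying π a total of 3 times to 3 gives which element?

2

Tracing 3 → 7 → … returns to 3 after 5 steps, so 3 lies in a 5-cycle (2, 4, 3, 7, 6).
Stepping 3 places around the cycle: 3 → 7 → 6 → 2.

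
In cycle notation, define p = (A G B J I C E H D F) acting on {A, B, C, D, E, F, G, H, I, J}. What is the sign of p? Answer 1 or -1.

-1

The cycle lengths are 10.
A cycle is odd iff its length is even; p has 1 even-length cycle, so sgn(p) = (−1)^1 and p is odd.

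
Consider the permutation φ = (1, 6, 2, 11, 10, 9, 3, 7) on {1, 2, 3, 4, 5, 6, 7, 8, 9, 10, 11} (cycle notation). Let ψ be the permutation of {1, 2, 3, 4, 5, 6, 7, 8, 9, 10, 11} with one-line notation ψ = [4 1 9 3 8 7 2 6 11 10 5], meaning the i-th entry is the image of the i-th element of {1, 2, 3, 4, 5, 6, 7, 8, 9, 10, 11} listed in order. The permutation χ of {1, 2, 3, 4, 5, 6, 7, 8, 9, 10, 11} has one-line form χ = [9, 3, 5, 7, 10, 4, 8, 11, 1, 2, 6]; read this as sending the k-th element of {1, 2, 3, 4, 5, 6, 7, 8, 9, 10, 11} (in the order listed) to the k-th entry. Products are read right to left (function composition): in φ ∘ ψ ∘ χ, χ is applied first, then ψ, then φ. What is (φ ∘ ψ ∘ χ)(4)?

Apply the permutations in order: χ(4) = 7, then ψ(7) = 2, then φ(2) = 11. So (φ ∘ ψ ∘ χ)(4) = 11.

11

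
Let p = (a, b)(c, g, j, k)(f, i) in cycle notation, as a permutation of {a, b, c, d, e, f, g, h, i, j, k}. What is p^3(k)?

j

k lies in the 4-cycle (c, g, j, k).
Stepping 3 places around the cycle: k → c → g → j.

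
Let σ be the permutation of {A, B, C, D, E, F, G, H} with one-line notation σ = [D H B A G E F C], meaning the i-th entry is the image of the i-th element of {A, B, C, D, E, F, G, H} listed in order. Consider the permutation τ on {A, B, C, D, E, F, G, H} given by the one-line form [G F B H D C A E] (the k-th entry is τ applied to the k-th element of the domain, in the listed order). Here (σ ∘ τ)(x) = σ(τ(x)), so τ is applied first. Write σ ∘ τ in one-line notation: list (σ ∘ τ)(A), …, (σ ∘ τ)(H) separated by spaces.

Chase each element through τ then σ: A → G → F; B → F → E; C → B → H; D → H → C; E → D → A; F → C → B; G → A → D; H → E → G.
So σ ∘ τ in one-line form is F E H C A B D G.

F E H C A B D G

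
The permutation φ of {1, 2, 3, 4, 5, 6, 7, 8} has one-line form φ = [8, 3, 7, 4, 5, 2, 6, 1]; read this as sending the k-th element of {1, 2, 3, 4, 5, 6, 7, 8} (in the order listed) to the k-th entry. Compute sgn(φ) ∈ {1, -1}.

In disjoint-cycle form the cycle lengths are 4, 2, 1, 1.
A cycle is odd iff its length is even; φ has 2 even-length cycles, so sgn(φ) = (−1)^2 and φ is even.

1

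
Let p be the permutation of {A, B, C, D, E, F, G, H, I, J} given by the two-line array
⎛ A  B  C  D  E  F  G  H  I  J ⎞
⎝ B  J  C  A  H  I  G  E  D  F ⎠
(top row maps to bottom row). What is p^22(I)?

J

Tracing I → D → … returns to I after 6 steps, so I lies in a 6-cycle (A, B, J, F, I, D).
Since the cycle has length 6, p^22 acts on it the same as p^4 (22 mod 6 = 4).
Advancing 4 steps from I: I → D → A → B → J.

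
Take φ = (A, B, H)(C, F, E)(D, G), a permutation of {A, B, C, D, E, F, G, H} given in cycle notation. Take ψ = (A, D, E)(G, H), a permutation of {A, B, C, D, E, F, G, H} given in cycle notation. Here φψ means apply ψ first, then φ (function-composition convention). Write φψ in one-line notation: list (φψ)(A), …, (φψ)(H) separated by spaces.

(φψ)(x) = φ(ψ(x)). Computing each image: φ(ψ(A)) = φ(D) = G, φ(ψ(B)) = φ(B) = H, φ(ψ(C)) = φ(C) = F, φ(ψ(D)) = φ(E) = C, φ(ψ(E)) = φ(A) = B, φ(ψ(F)) = φ(F) = E, φ(ψ(G)) = φ(H) = A, φ(ψ(H)) = φ(G) = D.
Hence φψ = [G H F C B E A D].

G H F C B E A D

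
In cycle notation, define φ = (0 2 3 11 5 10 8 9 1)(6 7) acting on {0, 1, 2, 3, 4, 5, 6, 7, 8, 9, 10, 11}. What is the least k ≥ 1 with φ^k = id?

18

The disjoint cycles have lengths 9, 2, 1.
The order of φ is the least common multiple of its cycle lengths: lcm(9, 2) = 18.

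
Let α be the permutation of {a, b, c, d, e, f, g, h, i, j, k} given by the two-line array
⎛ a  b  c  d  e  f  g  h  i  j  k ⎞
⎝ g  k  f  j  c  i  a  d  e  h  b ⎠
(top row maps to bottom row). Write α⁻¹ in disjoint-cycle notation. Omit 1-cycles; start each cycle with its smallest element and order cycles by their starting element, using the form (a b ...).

The cycle decomposition of α is (a g)(b k)(c f i e)(d j h).
The inverse reverses every cycle; in canonical form, α⁻¹ = (a g)(b k)(c e i f)(d h j).

(a g)(b k)(c e i f)(d h j)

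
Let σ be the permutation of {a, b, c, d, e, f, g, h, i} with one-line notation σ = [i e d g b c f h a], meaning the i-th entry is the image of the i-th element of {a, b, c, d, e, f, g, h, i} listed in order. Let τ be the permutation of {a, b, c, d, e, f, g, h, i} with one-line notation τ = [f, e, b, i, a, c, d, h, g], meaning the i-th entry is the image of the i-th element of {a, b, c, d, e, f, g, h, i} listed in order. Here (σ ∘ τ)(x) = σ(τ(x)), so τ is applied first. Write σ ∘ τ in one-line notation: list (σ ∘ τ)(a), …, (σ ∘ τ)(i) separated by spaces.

c b e a i d g h f

Chase each element through τ then σ: a → f → c; b → e → b; c → b → e; d → i → a; e → a → i; f → c → d; g → d → g; h → h → h; i → g → f.
So σ ∘ τ in one-line form is c b e a i d g h f.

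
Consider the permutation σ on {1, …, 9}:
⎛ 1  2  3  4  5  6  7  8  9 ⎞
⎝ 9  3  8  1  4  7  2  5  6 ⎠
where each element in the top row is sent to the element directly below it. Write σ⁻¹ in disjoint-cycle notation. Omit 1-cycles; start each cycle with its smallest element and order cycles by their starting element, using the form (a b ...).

The cycle decomposition of σ is (1 9 6 7 2 3 8 5 4).
Reversing each cycle (and rotating so the smallest element leads) gives σ⁻¹ = (1 4 5 8 3 2 7 6 9).

(1 4 5 8 3 2 7 6 9)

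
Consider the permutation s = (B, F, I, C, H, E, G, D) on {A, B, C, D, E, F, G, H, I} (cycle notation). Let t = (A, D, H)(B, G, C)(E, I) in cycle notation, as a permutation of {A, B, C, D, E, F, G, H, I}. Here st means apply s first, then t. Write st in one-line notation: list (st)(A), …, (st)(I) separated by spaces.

Chase each element through s then t: A → A → D; B → F → F; C → H → A; D → B → G; E → G → C; F → I → E; G → D → H; H → E → I; I → C → B.
Collecting the images, st = [D F A G C E H I B].

D F A G C E H I B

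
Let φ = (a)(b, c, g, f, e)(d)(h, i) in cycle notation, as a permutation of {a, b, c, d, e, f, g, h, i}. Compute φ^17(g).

g lies in the 5-cycle (b, c, g, f, e).
Powers repeat with period 5 on this cycle, and 17 mod 5 = 2, so φ^17(g) = φ^2(g).
Stepping 2 places around the cycle: g → f → e.

e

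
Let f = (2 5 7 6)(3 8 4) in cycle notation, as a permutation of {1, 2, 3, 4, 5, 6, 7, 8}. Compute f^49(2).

5

2 lies in the 4-cycle (2 5 7 6).
Powers repeat with period 4 on this cycle, and 49 mod 4 = 1, so f^49(2) = f^1(2).
Advancing 1 step from 2: 2 → 5.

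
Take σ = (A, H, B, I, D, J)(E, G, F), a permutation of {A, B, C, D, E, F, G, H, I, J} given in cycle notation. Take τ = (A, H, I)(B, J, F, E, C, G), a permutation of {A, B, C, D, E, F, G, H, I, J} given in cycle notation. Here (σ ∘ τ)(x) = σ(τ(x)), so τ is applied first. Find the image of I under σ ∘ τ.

τ(I) = A, then σ(A) = H; composing gives (σ ∘ τ)(I) = H.

H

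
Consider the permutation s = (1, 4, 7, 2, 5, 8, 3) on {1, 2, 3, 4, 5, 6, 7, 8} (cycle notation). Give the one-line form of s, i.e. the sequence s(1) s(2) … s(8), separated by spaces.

Each element maps to the next entry in its cycle (wrapping to the front): 1↦4, 2↦5, 3↦1, 4↦7, 5↦8, 6↦6, 7↦2, 8↦3.
So the one-line form is 4 5 1 7 8 6 2 3.

4 5 1 7 8 6 2 3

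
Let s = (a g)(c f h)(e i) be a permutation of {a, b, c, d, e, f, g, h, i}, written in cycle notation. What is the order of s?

The cycle type of s is (3, 2, 2, 1, 1).
Since disjoint cycles commute, ord(s) = lcm(3, 2, 2) = 6.

6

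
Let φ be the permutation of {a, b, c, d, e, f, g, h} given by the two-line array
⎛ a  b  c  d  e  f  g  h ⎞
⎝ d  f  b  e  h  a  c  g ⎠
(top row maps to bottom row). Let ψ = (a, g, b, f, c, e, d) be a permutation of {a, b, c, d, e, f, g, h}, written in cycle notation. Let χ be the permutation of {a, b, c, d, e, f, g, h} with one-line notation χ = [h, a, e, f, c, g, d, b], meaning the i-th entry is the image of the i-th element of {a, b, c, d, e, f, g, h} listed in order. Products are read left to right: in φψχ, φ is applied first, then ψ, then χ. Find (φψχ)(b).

(φψχ)(b) = χ(ψ(φ(b))). φ(b) = f, then ψ(f) = c, then χ(c) = e, so the result is e.

e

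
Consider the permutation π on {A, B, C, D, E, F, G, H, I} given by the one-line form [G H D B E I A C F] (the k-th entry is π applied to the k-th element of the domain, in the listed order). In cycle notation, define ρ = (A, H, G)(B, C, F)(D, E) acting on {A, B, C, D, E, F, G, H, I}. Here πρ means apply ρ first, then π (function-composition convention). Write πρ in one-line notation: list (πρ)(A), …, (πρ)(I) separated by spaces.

C D I E B H G A F

For each element, apply ρ then π: A → H → C; B → C → D; C → F → I; D → E → E; E → D → B; F → B → H; G → A → G; H → G → A; I → I → F.
Collecting the images, πρ = [C D I E B H G A F].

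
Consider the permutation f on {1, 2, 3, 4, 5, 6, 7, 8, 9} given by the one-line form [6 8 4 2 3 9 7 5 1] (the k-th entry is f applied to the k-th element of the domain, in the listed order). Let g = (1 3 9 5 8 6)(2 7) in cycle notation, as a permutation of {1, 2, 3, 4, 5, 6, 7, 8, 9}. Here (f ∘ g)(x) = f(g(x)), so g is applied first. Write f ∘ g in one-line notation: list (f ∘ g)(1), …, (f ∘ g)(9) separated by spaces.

4 7 1 2 5 6 8 9 3

(f ∘ g)(x) = f(g(x)). Computing each image: f(g(1)) = f(3) = 4, f(g(2)) = f(7) = 7, f(g(3)) = f(9) = 1, f(g(4)) = f(4) = 2, f(g(5)) = f(8) = 5, f(g(6)) = f(1) = 6, f(g(7)) = f(2) = 8, f(g(8)) = f(6) = 9, f(g(9)) = f(5) = 3.
Hence f ∘ g = [4 7 1 2 5 6 8 9 3].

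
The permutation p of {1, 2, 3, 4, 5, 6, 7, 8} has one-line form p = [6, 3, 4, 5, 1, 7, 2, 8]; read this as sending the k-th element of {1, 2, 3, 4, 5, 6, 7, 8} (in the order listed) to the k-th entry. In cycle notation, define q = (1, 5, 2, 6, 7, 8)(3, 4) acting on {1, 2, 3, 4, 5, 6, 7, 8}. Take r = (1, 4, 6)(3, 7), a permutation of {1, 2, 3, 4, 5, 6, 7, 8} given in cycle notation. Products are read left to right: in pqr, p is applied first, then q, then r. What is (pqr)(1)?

3

Apply the permutations in order: p(1) = 6, then q(6) = 7, then r(7) = 3. So (pqr)(1) = 3.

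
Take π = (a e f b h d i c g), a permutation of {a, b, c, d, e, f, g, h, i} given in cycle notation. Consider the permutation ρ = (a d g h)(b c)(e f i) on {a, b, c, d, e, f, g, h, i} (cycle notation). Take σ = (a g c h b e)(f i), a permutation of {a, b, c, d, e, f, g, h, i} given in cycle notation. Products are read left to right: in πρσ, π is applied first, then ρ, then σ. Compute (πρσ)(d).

a

Chase d: π(d) = i; ρ(i) = e; σ(e) = a. Hence (πρσ)(d) = a.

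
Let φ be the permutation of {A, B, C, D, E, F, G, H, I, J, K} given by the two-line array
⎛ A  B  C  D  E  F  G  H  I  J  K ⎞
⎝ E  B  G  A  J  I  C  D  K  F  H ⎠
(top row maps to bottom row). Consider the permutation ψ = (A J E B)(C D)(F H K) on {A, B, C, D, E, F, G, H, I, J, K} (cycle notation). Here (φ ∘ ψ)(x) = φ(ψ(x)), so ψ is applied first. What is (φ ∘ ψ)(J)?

First apply ψ: ψ(J) = E, then φ(E) = J. Thus (φ ∘ ψ)(J) = J.

J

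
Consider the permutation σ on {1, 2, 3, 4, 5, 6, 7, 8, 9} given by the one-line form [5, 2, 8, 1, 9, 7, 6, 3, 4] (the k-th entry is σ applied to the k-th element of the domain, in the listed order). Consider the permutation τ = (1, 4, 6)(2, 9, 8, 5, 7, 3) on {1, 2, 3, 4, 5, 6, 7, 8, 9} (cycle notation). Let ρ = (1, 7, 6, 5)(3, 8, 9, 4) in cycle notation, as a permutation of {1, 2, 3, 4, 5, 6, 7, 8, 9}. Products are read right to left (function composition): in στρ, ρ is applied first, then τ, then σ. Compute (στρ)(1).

Apply the permutations in order: ρ(1) = 7, then τ(7) = 3, then σ(3) = 8. So (στρ)(1) = 8.

8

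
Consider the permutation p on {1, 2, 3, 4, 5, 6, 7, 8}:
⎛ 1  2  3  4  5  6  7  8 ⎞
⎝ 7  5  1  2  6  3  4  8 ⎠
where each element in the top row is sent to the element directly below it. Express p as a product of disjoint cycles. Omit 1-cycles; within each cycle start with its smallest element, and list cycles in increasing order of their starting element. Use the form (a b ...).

From 1: 1 → 7 → 4 → 2 → 5 → 6 → 3 → 1, closing the cycle (1 7 4 2 5 6 3).
Continuing from each remaining unvisited element yields (1 7 4 2 5 6 3).

(1 7 4 2 5 6 3)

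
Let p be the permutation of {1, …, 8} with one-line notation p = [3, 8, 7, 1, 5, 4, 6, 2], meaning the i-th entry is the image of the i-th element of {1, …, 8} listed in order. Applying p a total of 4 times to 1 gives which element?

Tracing 1 → 3 → … returns to 1 after 5 steps, so 1 lies in a 5-cycle (1 3 7 6 4).
Advancing 4 steps from 1: 1 → 3 → 7 → 6 → 4.

4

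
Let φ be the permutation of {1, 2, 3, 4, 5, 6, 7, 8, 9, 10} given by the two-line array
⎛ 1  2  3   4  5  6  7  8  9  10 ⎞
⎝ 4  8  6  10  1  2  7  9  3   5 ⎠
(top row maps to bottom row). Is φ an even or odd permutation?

In disjoint-cycle form the cycle lengths are 5, 4, 1.
A cycle is odd iff its length is even; φ has 1 even-length cycle, so sgn(φ) = (−1)^1 and φ is odd.

odd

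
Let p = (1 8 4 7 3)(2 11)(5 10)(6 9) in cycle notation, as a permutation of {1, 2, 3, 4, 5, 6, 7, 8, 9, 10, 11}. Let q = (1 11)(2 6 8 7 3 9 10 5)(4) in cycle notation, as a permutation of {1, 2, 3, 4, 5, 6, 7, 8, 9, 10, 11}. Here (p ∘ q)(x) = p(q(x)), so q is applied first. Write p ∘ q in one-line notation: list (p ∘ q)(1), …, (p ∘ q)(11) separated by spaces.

(p ∘ q)(x) = p(q(x)). Computing each image: p(q(1)) = p(11) = 2, p(q(2)) = p(6) = 9, p(q(3)) = p(9) = 6, p(q(4)) = p(4) = 7, p(q(5)) = p(2) = 11, p(q(6)) = p(8) = 4, p(q(7)) = p(3) = 1, p(q(8)) = p(7) = 3, p(q(9)) = p(10) = 5, p(q(10)) = p(5) = 10, p(q(11)) = p(1) = 8.
Hence p ∘ q = [2 9 6 7 11 4 1 3 5 10 8].

2 9 6 7 11 4 1 3 5 10 8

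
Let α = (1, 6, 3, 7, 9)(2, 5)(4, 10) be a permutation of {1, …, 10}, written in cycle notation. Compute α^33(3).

1

3 lies in the 5-cycle (1, 6, 3, 7, 9).
On a 5-cycle, α^5 is the identity, so α^33 = α^3 there (33 ≡ 3 mod 5).
Advancing 3 steps from 3: 3 → 7 → 9 → 1.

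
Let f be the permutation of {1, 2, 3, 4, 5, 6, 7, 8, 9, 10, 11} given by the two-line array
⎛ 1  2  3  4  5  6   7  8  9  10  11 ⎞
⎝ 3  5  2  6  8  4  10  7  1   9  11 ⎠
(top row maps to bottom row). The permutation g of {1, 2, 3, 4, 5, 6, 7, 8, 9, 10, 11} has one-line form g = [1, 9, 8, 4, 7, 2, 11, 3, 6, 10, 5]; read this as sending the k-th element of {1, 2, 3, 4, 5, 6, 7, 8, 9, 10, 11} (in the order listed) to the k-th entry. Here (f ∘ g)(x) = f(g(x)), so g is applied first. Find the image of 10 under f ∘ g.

First apply g: g(10) = 10, then f(10) = 9. Thus (f ∘ g)(10) = 9.

9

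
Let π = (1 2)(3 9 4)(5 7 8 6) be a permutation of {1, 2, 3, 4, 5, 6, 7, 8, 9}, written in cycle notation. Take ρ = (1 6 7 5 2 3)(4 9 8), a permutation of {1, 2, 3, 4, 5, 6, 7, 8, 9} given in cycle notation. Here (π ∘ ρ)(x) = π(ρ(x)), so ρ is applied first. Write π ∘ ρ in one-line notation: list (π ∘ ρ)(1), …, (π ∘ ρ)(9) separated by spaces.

5 9 2 4 1 8 7 3 6

For each element, apply ρ then π: 1 → 6 → 5; 2 → 3 → 9; 3 → 1 → 2; 4 → 9 → 4; 5 → 2 → 1; 6 → 7 → 8; 7 → 5 → 7; 8 → 4 → 3; 9 → 8 → 6.
So π ∘ ρ in one-line form is 5 9 2 4 1 8 7 3 6.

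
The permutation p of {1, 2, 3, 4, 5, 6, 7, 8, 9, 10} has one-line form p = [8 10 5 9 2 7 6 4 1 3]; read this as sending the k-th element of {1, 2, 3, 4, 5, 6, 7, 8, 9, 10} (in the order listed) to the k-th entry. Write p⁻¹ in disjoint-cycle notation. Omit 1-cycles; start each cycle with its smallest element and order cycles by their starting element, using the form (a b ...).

First write p in disjoint cycles: (1 8 4 9)(2 10 3 5)(6 7).
Reversing each cycle (and rotating so the smallest element leads) gives p⁻¹ = (1 9 4 8)(2 5 3 10)(6 7).

(1 9 4 8)(2 5 3 10)(6 7)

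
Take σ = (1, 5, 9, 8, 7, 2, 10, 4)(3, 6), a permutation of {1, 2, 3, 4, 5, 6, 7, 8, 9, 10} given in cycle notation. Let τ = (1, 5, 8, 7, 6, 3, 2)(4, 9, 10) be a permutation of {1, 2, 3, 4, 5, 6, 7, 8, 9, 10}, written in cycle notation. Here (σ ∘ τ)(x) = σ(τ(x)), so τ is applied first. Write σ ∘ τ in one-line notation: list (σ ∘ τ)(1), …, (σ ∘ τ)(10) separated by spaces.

For each element, apply τ then σ: 1 → 5 → 9; 2 → 1 → 5; 3 → 2 → 10; 4 → 9 → 8; 5 → 8 → 7; 6 → 3 → 6; 7 → 6 → 3; 8 → 7 → 2; 9 → 10 → 4; 10 → 4 → 1.
So σ ∘ τ in one-line form is 9 5 10 8 7 6 3 2 4 1.

9 5 10 8 7 6 3 2 4 1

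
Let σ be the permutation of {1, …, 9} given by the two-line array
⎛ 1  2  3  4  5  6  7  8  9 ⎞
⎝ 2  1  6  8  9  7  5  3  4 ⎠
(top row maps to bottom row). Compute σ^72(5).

4

Tracing 5 → 9 → … returns to 5 after 7 steps, so 5 lies in a 7-cycle (3 6 7 5 9 4 8).
Since the cycle has length 7, σ^72 acts on it the same as σ^2 (72 mod 7 = 2).
Stepping 2 places around the cycle: 5 → 9 → 4.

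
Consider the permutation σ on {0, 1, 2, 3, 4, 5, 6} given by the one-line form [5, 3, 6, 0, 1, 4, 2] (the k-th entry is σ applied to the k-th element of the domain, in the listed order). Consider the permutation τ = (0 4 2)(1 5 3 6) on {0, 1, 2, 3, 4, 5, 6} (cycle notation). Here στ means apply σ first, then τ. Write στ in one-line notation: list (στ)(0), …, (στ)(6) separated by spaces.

(στ)(x) = τ(σ(x)). Computing each image: τ(σ(0)) = τ(5) = 3, τ(σ(1)) = τ(3) = 6, τ(σ(2)) = τ(6) = 1, τ(σ(3)) = τ(0) = 4, τ(σ(4)) = τ(1) = 5, τ(σ(5)) = τ(4) = 2, τ(σ(6)) = τ(2) = 0.
Hence στ = [3 6 1 4 5 2 0].

3 6 1 4 5 2 0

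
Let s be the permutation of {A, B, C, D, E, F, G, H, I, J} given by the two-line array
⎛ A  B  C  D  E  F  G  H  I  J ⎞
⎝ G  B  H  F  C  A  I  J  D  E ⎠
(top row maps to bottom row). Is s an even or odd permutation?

In disjoint-cycle form the cycle lengths are 5, 4, 1.
A cycle is odd iff its length is even; s has 1 even-length cycle, so sgn(s) = (−1)^1 and s is odd.

odd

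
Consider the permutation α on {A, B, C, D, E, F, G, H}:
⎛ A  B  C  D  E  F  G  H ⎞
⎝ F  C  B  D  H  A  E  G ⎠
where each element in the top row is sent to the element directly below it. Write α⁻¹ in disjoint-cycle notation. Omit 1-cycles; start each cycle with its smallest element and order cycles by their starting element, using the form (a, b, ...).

The cycle decomposition of α is (A, F)(B, C)(E, H, G).
Reversing each cycle (and rotating so the smallest element leads) gives α⁻¹ = (A, F)(B, C)(E, G, H).

(A, F)(B, C)(E, G, H)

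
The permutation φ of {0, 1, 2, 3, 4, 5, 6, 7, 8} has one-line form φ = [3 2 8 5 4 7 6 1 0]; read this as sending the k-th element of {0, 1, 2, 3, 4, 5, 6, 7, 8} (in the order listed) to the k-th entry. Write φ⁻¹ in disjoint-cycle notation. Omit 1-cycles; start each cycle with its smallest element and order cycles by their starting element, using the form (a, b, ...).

(0, 8, 2, 1, 7, 5, 3)

The cycle decomposition of φ is (0, 3, 5, 7, 1, 2, 8).
Reversing each cycle (and rotating so the smallest element leads) gives φ⁻¹ = (0, 8, 2, 1, 7, 5, 3).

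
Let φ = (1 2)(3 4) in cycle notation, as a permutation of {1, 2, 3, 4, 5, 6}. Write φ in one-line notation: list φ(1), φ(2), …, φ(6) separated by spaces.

Reading each image from the cycles: 1↦2, 2↦1, 3↦4, 4↦3, 5↦5, 6↦6.
So the one-line form is 2 1 4 3 5 6.

2 1 4 3 5 6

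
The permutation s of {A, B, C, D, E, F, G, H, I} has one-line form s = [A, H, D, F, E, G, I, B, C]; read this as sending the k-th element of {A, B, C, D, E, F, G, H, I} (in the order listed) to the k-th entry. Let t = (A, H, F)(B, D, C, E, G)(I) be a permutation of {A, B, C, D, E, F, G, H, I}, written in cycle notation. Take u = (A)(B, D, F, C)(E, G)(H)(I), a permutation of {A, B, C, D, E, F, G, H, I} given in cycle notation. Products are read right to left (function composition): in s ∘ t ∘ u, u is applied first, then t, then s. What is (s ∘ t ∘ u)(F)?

Chase F: u(F) = C; t(C) = E; s(E) = E. Hence (s ∘ t ∘ u)(F) = E.

E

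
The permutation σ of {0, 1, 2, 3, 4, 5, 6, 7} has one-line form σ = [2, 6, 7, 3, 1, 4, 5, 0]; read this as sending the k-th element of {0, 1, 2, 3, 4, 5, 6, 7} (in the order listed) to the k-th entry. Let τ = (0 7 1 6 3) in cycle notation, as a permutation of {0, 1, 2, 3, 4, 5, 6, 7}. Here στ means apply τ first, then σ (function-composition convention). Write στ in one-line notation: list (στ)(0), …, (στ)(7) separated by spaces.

(στ)(x) = σ(τ(x)). Computing each image: σ(τ(0)) = σ(7) = 0, σ(τ(1)) = σ(6) = 5, σ(τ(2)) = σ(2) = 7, σ(τ(3)) = σ(0) = 2, σ(τ(4)) = σ(4) = 1, σ(τ(5)) = σ(5) = 4, σ(τ(6)) = σ(3) = 3, σ(τ(7)) = σ(1) = 6.
Hence στ = [0 5 7 2 1 4 3 6].

0 5 7 2 1 4 3 6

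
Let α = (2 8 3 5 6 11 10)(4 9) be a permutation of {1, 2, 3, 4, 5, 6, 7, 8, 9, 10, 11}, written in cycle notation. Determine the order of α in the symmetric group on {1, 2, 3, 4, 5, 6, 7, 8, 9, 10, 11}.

14

The cycle type of α is (7, 2, 1, 1).
The order of α is the least common multiple of its cycle lengths: lcm(7, 2) = 14.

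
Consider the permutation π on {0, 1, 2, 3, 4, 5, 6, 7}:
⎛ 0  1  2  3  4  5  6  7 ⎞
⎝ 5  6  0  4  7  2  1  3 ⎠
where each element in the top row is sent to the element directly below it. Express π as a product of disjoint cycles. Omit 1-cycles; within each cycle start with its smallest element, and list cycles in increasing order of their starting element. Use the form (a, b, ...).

Start at 0 and follow images: 0 → 5 → 2 → 0, giving the cycle (0, 5, 2).
Repeating from the next unused element and collecting all non-trivial cycles gives (0, 5, 2)(1, 6)(3, 4, 7).

(0, 5, 2)(1, 6)(3, 4, 7)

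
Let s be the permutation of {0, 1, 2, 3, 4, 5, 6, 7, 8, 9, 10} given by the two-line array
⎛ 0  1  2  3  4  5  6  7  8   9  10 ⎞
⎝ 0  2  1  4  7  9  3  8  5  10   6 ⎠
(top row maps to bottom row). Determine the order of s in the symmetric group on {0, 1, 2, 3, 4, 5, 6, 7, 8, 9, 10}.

8

The disjoint-cycle form of s has cycle lengths 8, 2, 1.
The order is lcm(8, 2) = 8.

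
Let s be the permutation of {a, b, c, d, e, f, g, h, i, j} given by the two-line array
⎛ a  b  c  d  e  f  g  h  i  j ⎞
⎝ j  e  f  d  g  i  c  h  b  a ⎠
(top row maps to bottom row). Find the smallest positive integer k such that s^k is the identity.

6

Decomposing into disjoint cycles gives cycle lengths 6, 2, 1, 1.
The order is lcm(6, 2) = 6.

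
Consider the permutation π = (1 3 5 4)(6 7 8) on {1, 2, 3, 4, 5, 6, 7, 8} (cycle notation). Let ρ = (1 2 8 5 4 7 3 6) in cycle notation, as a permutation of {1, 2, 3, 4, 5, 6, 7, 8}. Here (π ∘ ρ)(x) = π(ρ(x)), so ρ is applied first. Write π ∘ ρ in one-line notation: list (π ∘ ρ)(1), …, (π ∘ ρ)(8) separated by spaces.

2 6 7 8 1 3 5 4

Chase each element through ρ then π: 1 → 2 → 2; 2 → 8 → 6; 3 → 6 → 7; 4 → 7 → 8; 5 → 4 → 1; 6 → 1 → 3; 7 → 3 → 5; 8 → 5 → 4.
Collecting the images, π ∘ ρ = [2 6 7 8 1 3 5 4].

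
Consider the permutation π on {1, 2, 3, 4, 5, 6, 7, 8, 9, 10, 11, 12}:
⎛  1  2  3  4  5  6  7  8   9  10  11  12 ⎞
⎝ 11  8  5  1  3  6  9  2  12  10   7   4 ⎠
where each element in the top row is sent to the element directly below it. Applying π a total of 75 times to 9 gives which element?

1

Tracing 9 → 12 → … returns to 9 after 6 steps, so 9 lies in a 6-cycle (1, 11, 7, 9, 12, 4).
Powers repeat with period 6 on this cycle, and 75 mod 6 = 3, so π^75(9) = π^3(9).
Stepping 3 places around the cycle: 9 → 12 → 4 → 1.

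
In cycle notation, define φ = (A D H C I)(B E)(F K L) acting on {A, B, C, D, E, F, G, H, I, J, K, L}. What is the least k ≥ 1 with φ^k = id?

The cycle type of φ is (5, 3, 2, 1, 1).
Since disjoint cycles commute, ord(φ) = lcm(5, 3, 2) = 30.

30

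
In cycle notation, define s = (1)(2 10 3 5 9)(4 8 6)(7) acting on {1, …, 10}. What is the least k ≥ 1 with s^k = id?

The disjoint cycles have lengths 5, 3, 1, 1.
Since disjoint cycles commute, ord(s) = lcm(5, 3) = 15.

15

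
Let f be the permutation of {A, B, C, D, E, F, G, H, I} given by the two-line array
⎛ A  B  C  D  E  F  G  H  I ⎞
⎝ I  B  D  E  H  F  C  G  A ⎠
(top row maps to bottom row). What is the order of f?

10

Decomposing into disjoint cycles gives cycle lengths 5, 2, 1, 1.
The order is lcm(5, 2) = 10.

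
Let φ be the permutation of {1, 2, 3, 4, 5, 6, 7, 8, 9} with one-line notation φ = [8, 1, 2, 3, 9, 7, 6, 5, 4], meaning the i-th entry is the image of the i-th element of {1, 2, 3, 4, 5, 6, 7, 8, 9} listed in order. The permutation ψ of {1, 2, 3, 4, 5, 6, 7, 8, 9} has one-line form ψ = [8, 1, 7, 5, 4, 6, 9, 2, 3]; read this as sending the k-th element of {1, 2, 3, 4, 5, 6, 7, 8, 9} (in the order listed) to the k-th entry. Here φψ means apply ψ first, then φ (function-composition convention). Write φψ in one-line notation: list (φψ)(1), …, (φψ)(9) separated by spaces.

5 8 6 9 3 7 4 1 2

Chase each element through ψ then φ: 1 → 8 → 5; 2 → 1 → 8; 3 → 7 → 6; 4 → 5 → 9; 5 → 4 → 3; 6 → 6 → 7; 7 → 9 → 4; 8 → 2 → 1; 9 → 3 → 2.
So φψ in one-line form is 5 8 6 9 3 7 4 1 2.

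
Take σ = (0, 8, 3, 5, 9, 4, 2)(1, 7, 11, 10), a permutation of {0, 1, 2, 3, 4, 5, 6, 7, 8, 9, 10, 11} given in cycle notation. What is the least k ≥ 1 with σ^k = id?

28

The cycle type of σ is (7, 4, 1).
Since disjoint cycles commute, ord(σ) = lcm(7, 4) = 28.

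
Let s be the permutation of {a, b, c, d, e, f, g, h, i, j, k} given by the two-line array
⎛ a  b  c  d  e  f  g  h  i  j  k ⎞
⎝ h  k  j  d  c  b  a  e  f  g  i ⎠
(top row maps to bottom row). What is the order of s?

12

Decomposing into disjoint cycles gives cycle lengths 6, 4, 1.
The order is lcm(6, 4) = 12.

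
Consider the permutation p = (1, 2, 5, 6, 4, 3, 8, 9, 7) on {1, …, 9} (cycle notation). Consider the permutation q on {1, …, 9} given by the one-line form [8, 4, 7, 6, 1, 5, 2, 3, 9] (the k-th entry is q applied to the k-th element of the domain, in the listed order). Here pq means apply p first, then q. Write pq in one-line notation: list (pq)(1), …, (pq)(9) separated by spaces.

(pq)(x) = q(p(x)). Computing each image: q(p(1)) = q(2) = 4, q(p(2)) = q(5) = 1, q(p(3)) = q(8) = 3, q(p(4)) = q(3) = 7, q(p(5)) = q(6) = 5, q(p(6)) = q(4) = 6, q(p(7)) = q(1) = 8, q(p(8)) = q(9) = 9, q(p(9)) = q(7) = 2.
Hence pq = [4 1 3 7 5 6 8 9 2].

4 1 3 7 5 6 8 9 2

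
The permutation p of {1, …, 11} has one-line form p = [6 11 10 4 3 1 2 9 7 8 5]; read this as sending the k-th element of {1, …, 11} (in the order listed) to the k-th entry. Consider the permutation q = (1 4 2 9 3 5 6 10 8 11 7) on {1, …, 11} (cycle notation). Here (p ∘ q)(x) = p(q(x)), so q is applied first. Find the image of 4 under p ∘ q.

11

q(4) = 2, then p(2) = 11; composing gives (p ∘ q)(4) = 11.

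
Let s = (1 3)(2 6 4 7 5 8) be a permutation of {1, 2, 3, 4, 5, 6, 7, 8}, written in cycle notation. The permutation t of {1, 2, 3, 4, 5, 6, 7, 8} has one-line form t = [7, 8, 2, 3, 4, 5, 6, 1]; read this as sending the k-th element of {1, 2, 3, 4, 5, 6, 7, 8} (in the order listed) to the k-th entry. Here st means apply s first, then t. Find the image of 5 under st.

1

(st)(5) = t(s(5)). s(5) = 8, then t(8) = 1. So (st)(5) = 1.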